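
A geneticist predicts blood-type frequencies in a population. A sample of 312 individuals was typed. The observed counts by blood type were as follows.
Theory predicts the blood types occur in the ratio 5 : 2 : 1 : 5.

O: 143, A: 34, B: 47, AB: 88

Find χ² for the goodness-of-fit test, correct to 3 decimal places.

39.067

Ratio total = 13. Expected counts: 312×5/13 = 120, 312×2/13 = 48, 312×1/13 = 24, 312×5/13 = 120.
cat         O        E   (O−E)²/E
O         143      120     4.4083
A          34       48     4.0833
B          47       24    22.0417
AB         88      120     8.5333
Sum = 39.067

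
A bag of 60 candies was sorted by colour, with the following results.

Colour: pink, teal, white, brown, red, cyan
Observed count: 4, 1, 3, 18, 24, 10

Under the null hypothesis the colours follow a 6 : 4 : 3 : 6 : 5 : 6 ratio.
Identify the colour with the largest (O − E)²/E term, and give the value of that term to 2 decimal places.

red, 19.60

Ratio total = 30. Expected counts: 60×6/30 = 12, 60×4/30 = 8, 60×3/30 = 6, 60×6/30 = 12, 60×5/30 = 10, 60×6/30 = 12.
χ² = (4−12)²/12 + (1−8)²/8 + (3−6)²/6 + (18−12)²/12 + (24−10)²/10 + (10−12)²/12
   = 5.333 + 6.125 + 1.500 + 3.000 + 19.600 + 0.333
The largest term is for red: 19.60.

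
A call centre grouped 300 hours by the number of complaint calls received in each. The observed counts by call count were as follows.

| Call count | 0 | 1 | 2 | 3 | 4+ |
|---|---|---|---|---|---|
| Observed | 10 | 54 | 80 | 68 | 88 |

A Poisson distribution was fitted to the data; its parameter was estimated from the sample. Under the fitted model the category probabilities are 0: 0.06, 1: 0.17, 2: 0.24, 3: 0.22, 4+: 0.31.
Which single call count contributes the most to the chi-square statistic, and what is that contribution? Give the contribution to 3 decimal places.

0, 3.556

Expected counts E_i = n·p_i: 300×0.06 = 18, 300×0.17 = 51, 300×0.24 = 72, 300×0.22 = 66, 300×0.31 = 93.
χ² = (10−18)²/18 + (54−51)²/51 + (80−72)²/72 + (68−66)²/66 + (88−93)²/93
   = 3.5556 + 0.1765 + 0.8889 + 0.0606 + 0.2688
The largest term is for 0: 3.556.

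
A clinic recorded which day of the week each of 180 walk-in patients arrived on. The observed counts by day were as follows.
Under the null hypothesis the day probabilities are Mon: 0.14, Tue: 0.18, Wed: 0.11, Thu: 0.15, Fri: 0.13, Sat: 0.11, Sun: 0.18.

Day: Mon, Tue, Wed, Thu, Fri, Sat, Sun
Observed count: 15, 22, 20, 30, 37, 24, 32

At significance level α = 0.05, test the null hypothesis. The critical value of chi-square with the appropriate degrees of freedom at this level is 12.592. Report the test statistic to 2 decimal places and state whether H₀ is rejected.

16.60; reject

Expected counts E_i = n·p_i: 180×0.14 = 25.2, 180×0.18 = 32.4, 180×0.11 = 19.8, 180×0.15 = 27, 180×0.13 = 23.4, 180×0.11 = 19.8, 180×0.18 = 32.4.
Mon: (15 − 25.2)²/25.2 = 104.04/25.2 = 4.129
Tue: (22 − 32.4)²/32.4 = 108.16/32.4 = 3.338
Wed: (20 − 19.8)²/19.8 = 0.04/19.8 = 0.002
Thu: (30 − 27)²/27 = 9/27 = 0.333
Fri: (37 − 23.4)²/23.4 = 184.96/23.4 = 7.904
Sat: (24 − 19.8)²/19.8 = 17.64/19.8 = 0.891
Sun: (32 − 32.4)²/32.4 = 0.16/32.4 = 0.005
Sum = 16.60
df = 6. Since 16.60 > 12.592, we reject H₀.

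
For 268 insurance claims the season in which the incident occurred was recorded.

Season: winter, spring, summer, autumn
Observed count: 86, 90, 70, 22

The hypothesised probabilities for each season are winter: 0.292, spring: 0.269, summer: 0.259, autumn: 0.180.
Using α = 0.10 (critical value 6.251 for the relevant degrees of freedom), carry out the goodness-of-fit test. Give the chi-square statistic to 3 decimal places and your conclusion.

19.493; reject

Expected counts E_i = n·p_i: 268×0.292 = 78.256, 268×0.269 = 72.092, 268×0.259 = 69.412, 268×0.180 = 48.24.
χ² = (86−78.256)²/78.256 + (90−72.092)²/72.092 + (70−69.412)²/69.412 + (22−48.24)²/48.24
   = 0.7663 + 4.4484 + 0.0050 + 14.2732
Sum = 19.493
df = 3. Since 19.493 > 6.251, we reject H₀.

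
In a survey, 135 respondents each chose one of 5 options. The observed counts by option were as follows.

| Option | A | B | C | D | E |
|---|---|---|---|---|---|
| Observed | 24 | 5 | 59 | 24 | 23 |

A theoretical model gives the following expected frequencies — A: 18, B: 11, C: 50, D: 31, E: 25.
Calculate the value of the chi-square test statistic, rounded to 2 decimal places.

8.63

cat         O        E   (O−E)²/E
A          24       18      2.000
B           5       11      3.273
C          59       50      1.620
D          24       31      1.581
E          23       25      0.160
Sum = 8.63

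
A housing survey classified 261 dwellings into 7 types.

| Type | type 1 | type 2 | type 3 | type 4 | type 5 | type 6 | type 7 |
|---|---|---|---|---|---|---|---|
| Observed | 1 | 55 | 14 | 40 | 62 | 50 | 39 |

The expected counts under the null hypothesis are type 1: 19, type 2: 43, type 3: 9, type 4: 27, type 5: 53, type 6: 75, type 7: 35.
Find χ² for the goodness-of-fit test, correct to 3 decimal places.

cat         O        E   (O−E)²/E
type 1      1       19    17.0526
type 2     55       43     3.3488
type 3     14        9     2.7778
type 4     40       27     6.2593
type 5     62       53     1.5283
type 6     50       75     8.3333
type 7     39       35     0.4571
Sum = 39.757

39.757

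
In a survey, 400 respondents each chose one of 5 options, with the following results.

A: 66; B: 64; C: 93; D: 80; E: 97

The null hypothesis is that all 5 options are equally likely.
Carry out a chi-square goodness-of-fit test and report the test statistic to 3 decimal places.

11.375

Under H₀ each category has probability 1/5, so each expected count is 400/5 = 80.
cat         O        E   (O−E)²/E
A          66       80     2.4500
B          64       80     3.2000
C          93       80     2.1125
D          80       80     0.0000
E          97       80     3.6125
Sum = 11.375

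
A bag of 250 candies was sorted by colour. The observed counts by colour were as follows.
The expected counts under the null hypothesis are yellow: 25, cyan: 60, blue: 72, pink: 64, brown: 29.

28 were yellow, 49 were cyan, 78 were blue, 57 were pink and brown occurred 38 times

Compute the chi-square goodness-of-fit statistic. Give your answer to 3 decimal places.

6.435

cat         O        E   (O−E)²/E
yellow     28       25     0.3600
cyan       49       60     2.0167
blue       78       72     0.5000
pink       57       64     0.7656
brown      38       29     2.7931
Sum = 6.435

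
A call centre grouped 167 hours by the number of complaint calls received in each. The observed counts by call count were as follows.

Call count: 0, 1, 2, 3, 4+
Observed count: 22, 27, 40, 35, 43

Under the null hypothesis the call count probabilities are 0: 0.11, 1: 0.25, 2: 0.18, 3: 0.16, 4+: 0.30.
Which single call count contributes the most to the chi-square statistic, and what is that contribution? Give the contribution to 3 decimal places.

Expected counts E_i = n·p_i: 167×0.11 = 18.37, 167×0.25 = 41.75, 167×0.18 = 30.06, 167×0.16 = 26.72, 167×0.30 = 50.1.
0: (22 − 18.37)²/18.37 = 13.1769/18.37 = 0.7173
1: (27 − 41.75)²/41.75 = 217.5625/41.75 = 5.2111
2: (40 − 30.06)²/30.06 = 98.8036/30.06 = 3.2869
3: (35 − 26.72)²/26.72 = 68.5584/26.72 = 2.5658
4+: (43 − 50.1)²/50.1 = 50.41/50.1 = 1.0062
The largest term is for 1: 5.211.

1, 5.211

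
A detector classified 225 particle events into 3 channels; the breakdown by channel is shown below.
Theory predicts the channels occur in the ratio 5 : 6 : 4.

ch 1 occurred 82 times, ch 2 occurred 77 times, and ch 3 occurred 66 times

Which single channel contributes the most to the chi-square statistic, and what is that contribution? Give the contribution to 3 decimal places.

ch 2, 1.878

Ratio total = 15. Expected counts: 225×5/15 = 75, 225×6/15 = 90, 225×4/15 = 60.
χ² = (82−75)²/75 + (77−90)²/90 + (66−60)²/60
   = 0.6533 + 1.8778 + 0.6000
The largest term is for ch 2: 1.878.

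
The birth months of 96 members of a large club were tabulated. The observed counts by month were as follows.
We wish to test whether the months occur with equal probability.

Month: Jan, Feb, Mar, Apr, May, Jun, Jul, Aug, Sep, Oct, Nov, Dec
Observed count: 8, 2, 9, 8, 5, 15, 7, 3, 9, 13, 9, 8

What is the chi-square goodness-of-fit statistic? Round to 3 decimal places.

Under H₀ each category has probability 1/12, so each expected count is 96/12 = 8.
cat         O        E   (O−E)²/E
Jan         8        8     0.0000
Feb         2        8     4.5000
Mar         9        8     0.1250
Apr         8        8     0.0000
May         5        8     1.1250
Jun        15        8     6.1250
Jul         7        8     0.1250
Aug         3        8     3.1250
Sep         9        8     0.1250
Oct        13        8     3.1250
Nov         9        8     0.1250
Dec         8        8     0.0000
Sum = 18.500

18.500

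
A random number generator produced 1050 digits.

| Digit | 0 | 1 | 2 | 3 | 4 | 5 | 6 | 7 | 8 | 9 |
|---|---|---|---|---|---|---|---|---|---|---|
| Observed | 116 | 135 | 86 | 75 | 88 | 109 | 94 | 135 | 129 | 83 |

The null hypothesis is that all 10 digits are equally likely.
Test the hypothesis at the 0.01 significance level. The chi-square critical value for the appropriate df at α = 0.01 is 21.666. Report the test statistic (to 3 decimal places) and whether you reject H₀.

Under H₀ each category has probability 1/10, so each expected count is 1050/10 = 105.
χ² = (116−105)²/105 + (135−105)²/105 + (86−105)²/105 + (75−105)²/105 + (88−105)²/105 + (109−105)²/105 + (94−105)²/105 + (135−105)²/105 + (129−105)²/105 + (83−105)²/105
   = 1.1524 + 8.5714 + 3.4381 + 8.5714 + 2.7524 + 0.1524 + 1.1524 + 8.5714 + 5.4857 + 4.6095
Sum = 44.457
df = 9. Since 44.457 > 21.666, we reject H₀.

44.457; reject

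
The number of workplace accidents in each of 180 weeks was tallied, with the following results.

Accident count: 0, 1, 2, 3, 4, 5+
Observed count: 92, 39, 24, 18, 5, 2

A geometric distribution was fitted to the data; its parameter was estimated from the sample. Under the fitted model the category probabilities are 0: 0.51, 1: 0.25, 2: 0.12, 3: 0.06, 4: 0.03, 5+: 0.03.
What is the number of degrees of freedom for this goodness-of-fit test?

There are k = 6 categories and 1 parameter estimated from the data, so df = 6 − 1 − 1 = 4.

4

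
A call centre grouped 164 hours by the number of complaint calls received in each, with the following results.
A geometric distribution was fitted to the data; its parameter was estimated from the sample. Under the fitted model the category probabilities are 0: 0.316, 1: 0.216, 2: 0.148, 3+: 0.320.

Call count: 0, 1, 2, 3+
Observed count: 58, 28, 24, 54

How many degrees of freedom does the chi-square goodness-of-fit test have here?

2

There are k = 4 categories and 1 parameter estimated from the data, so df = 4 − 1 − 1 = 2.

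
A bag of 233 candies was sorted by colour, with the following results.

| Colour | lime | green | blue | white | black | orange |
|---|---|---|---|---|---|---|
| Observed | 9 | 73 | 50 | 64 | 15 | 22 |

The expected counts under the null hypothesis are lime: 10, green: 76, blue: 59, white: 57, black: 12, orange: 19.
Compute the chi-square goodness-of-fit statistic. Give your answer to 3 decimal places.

3.675

χ² = (9−10)²/10 + (73−76)²/76 + (50−59)²/59 + (64−57)²/57 + (15−12)²/12 + (22−19)²/19
   = 0.1000 + 0.1184 + 1.3729 + 0.8596 + 0.7500 + 0.4737
Sum = 3.675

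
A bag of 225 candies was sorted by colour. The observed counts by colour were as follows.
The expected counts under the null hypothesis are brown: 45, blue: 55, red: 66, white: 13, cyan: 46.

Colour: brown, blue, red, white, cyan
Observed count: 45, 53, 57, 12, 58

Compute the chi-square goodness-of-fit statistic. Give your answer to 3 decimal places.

χ² = (45−45)²/45 + (53−55)²/55 + (57−66)²/66 + (12−13)²/13 + (58−46)²/46
   = 0.0000 + 0.0727 + 1.2273 + 0.0769 + 3.1304
Sum = 4.507

4.507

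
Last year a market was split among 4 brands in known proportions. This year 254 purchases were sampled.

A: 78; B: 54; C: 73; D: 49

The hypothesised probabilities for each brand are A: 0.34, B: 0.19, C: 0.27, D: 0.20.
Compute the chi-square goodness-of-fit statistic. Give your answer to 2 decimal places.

Expected counts E_i = n·p_i: 254×0.34 = 86.36, 254×0.19 = 48.26, 254×0.27 = 68.58, 254×0.20 = 50.8.
χ² = (78−86.36)²/86.36 + (54−48.26)²/48.26 + (73−68.58)²/68.58 + (49−50.8)²/50.8
   = 0.809 + 0.683 + 0.285 + 0.064
Sum = 1.84

1.84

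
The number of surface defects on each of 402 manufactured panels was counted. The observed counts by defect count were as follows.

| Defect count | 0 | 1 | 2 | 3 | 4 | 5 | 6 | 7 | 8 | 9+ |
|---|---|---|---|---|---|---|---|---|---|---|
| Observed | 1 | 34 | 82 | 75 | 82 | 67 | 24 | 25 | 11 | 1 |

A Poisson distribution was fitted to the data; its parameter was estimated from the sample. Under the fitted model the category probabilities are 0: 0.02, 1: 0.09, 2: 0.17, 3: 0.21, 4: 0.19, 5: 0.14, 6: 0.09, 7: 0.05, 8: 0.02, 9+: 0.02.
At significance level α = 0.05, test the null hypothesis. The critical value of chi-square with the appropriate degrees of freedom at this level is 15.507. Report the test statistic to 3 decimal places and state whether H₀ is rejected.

25.082; reject

Expected counts E_i = n·p_i: 402×0.02 = 8.04, 402×0.09 = 36.18, 402×0.17 = 68.34, 402×0.21 = 84.42, 402×0.19 = 76.38, 402×0.14 = 56.28, 402×0.09 = 36.18, 402×0.05 = 20.1, 402×0.02 = 8.04, 402×0.02 = 8.04.
χ² = (1−8.04)²/8.04 + (34−36.18)²/36.18 + (82−68.34)²/68.34 + (75−84.42)²/84.42 + (82−76.38)²/76.38 + (67−56.28)²/56.28 + (24−36.18)²/36.18 + (25−20.1)²/20.1 + (11−8.04)²/8.04 + (1−8.04)²/8.04
   = 6.1644 + 0.1314 + 2.7304 + 1.0511 + 0.4135 + 2.0419 + 4.1004 + 1.1945 + 1.0898 + 6.1644
Sum = 25.082
df = 8. Since 25.082 > 15.507, we reject H₀.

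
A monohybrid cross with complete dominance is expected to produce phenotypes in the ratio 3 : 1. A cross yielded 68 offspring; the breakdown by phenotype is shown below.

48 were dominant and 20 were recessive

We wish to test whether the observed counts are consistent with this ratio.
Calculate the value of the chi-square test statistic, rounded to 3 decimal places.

Ratio total = 4. Expected counts: 68×3/4 = 51, 68×1/4 = 17.
χ² = (48−51)²/51 + (20−17)²/17
   = 0.1765 + 0.5294
Sum = 0.706

0.706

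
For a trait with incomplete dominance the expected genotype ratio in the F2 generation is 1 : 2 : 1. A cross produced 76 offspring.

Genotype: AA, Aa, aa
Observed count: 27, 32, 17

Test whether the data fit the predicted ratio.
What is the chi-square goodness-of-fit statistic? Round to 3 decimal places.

Ratio total = 4. Expected counts: 76×1/4 = 19, 76×2/4 = 38, 76×1/4 = 19.
AA: (27 − 19)²/19 = 64/19 = 3.3684
Aa: (32 − 38)²/38 = 36/38 = 0.9474
aa: (17 − 19)²/19 = 4/19 = 0.2105
Sum = 4.526

4.526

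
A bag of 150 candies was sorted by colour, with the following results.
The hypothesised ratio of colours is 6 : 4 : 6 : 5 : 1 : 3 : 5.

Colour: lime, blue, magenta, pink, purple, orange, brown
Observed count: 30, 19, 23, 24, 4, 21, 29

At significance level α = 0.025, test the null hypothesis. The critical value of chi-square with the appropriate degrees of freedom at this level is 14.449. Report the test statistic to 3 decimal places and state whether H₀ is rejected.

Ratio total = 30. Expected counts: 150×6/30 = 30, 150×4/30 = 20, 150×6/30 = 30, 150×5/30 = 25, 150×1/30 = 5, 150×3/30 = 15, 150×5/30 = 25.
lime: (30 − 30)²/30 = 0/30 = 0.0000
blue: (19 − 20)²/20 = 1/20 = 0.0500
magenta: (23 − 30)²/30 = 49/30 = 1.6333
pink: (24 − 25)²/25 = 1/25 = 0.0400
purple: (4 − 5)²/5 = 1/5 = 0.2000
orange: (21 − 15)²/15 = 36/15 = 2.4000
brown: (29 − 25)²/25 = 16/25 = 0.6400
Sum = 4.963
df = 6. Since 4.963 < 14.449, we do not reject H₀.

4.963; do not reject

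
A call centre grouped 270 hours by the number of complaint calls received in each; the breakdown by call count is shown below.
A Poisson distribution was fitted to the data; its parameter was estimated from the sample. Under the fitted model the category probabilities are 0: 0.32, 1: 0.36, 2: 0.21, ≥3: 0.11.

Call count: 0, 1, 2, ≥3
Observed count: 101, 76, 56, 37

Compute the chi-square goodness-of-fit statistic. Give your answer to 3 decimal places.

Expected counts E_i = n·p_i: 270×0.32 = 86.4, 270×0.36 = 97.2, 270×0.21 = 56.7, 270×0.11 = 29.7.
0: (101 − 86.4)²/86.4 = 213.16/86.4 = 2.4671
1: (76 − 97.2)²/97.2 = 449.44/97.2 = 4.6239
2: (56 − 56.7)²/56.7 = 0.49/56.7 = 0.0086
≥3: (37 − 29.7)²/29.7 = 53.29/29.7 = 1.7943
Sum = 8.894

8.894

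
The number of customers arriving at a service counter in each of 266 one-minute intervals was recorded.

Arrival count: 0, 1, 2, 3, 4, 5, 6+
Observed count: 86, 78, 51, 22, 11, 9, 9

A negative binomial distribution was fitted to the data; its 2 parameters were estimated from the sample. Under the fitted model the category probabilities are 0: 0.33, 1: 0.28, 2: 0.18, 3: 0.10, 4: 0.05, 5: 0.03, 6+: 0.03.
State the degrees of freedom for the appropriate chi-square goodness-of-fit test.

4

There are k = 7 categories and 2 parameters estimated from the data, so df = 7 − 1 − 2 = 4.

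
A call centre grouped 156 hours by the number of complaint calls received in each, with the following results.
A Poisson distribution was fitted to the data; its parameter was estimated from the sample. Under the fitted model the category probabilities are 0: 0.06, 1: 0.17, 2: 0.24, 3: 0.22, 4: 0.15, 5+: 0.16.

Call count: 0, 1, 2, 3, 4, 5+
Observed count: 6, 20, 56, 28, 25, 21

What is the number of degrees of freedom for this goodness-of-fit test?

4

There are k = 6 categories and 1 parameter estimated from the data, so df = 6 − 1 − 1 = 4.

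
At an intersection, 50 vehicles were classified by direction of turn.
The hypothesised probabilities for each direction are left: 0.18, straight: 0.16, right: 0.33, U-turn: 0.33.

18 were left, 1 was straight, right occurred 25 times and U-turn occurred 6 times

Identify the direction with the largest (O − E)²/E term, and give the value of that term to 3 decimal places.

Expected counts E_i = n·p_i: 50×0.18 = 9, 50×0.16 = 8, 50×0.33 = 16.5, 50×0.33 = 16.5.
left: (18 − 9)²/9 = 81/9 = 9.0000
straight: (1 − 8)²/8 = 49/8 = 6.1250
right: (25 − 16.5)²/16.5 = 72.25/16.5 = 4.3788
U-turn: (6 − 16.5)²/16.5 = 110.25/16.5 = 6.6818
The largest term is for left: 9.000.

left, 9.000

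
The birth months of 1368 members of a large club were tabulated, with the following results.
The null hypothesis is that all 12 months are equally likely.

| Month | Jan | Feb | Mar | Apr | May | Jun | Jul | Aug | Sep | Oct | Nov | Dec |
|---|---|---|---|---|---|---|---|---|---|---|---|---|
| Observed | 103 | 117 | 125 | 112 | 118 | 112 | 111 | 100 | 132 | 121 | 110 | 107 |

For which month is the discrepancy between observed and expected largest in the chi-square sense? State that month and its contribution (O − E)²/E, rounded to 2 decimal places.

Sep, 2.84

Under H₀ each category has probability 1/12, so each expected count is 1368/12 = 114.
Jan: (103 − 114)²/114 = 121/114 = 1.061
Feb: (117 − 114)²/114 = 9/114 = 0.079
Mar: (125 − 114)²/114 = 121/114 = 1.061
Apr: (112 − 114)²/114 = 4/114 = 0.035
May: (118 − 114)²/114 = 16/114 = 0.140
Jun: (112 − 114)²/114 = 4/114 = 0.035
Jul: (111 − 114)²/114 = 9/114 = 0.079
Aug: (100 − 114)²/114 = 196/114 = 1.719
Sep: (132 − 114)²/114 = 324/114 = 2.842
Oct: (121 − 114)²/114 = 49/114 = 0.430
Nov: (110 − 114)²/114 = 16/114 = 0.140
Dec: (107 − 114)²/114 = 49/114 = 0.430
The largest term is for Sep: 2.84.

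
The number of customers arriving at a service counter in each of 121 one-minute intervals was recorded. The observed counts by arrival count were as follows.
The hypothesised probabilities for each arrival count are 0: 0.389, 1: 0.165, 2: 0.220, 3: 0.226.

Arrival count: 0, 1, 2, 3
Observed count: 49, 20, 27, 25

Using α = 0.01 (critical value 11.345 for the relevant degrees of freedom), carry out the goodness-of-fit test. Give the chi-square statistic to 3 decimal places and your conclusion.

Expected counts E_i = n·p_i: 121×0.389 = 47.069, 121×0.165 = 19.965, 121×0.220 = 26.62, 121×0.226 = 27.346.
χ² = (49−47.069)²/47.069 + (20−19.965)²/19.965 + (27−26.62)²/26.62 + (25−27.346)²/27.346
   = 0.0792 + 0.0001 + 0.0054 + 0.2013
Sum = 0.286
df = 3. Since 0.286 < 11.345, we do not reject H₀.

0.286; do not reject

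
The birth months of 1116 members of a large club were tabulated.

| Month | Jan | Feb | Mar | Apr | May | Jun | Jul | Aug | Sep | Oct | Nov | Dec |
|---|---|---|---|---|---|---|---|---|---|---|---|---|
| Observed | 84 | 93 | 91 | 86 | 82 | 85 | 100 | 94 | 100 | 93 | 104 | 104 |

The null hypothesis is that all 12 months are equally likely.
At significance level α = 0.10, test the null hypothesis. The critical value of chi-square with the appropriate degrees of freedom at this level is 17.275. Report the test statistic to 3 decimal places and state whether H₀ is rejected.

7.097; do not reject

Expected count for each of the 12 categories: 1116/12 = 93.
χ² = (84−93)²/93 + (93−93)²/93 + (91−93)²/93 + (86−93)²/93 + (82−93)²/93 + (85−93)²/93 + (100−93)²/93 + (94−93)²/93 + (100−93)²/93 + (93−93)²/93 + (104−93)²/93 + (104−93)²/93
   = 0.8710 + 0.0000 + 0.0430 + 0.5269 + 1.3011 + 0.6882 + 0.5269 + 0.0108 + 0.5269 + 0.0000 + 1.3011 + 1.3011
Sum = 7.097
df = 11. Since 7.097 < 17.275, we do not reject H₀.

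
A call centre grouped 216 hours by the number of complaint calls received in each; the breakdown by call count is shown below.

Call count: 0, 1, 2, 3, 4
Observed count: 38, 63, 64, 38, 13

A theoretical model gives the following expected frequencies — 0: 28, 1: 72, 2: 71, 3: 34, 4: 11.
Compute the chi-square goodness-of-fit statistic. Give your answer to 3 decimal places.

0: (38 − 28)²/28 = 100/28 = 3.5714
1: (63 − 72)²/72 = 81/72 = 1.1250
2: (64 − 71)²/71 = 49/71 = 0.6901
3: (38 − 34)²/34 = 16/34 = 0.4706
4: (13 − 11)²/11 = 4/11 = 0.3636
Sum = 6.221

6.221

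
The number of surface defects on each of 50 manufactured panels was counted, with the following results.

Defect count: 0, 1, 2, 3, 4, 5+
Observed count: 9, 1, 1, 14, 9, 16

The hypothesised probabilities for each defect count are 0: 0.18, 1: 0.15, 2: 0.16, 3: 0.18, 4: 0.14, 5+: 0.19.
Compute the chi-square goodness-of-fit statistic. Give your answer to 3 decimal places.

19.555

Expected counts E_i = n·p_i: 50×0.18 = 9, 50×0.15 = 7.5, 50×0.16 = 8, 50×0.18 = 9, 50×0.14 = 7, 50×0.19 = 9.5.
cat         O        E   (O−E)²/E
0           9        9     0.0000
1           1      7.5     5.6333
2           1        8     6.1250
3          14        9     2.7778
4           9        7     0.5714
5+         16      9.5     4.4474
Sum = 19.555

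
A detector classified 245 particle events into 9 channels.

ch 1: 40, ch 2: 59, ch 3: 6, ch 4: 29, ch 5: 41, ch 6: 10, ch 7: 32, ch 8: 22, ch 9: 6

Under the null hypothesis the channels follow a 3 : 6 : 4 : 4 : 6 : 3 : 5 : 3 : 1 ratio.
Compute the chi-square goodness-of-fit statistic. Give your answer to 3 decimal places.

47.626

Ratio total = 35. Expected counts: 245×3/35 = 21, 245×6/35 = 42, 245×4/35 = 28, 245×4/35 = 28, 245×6/35 = 42, 245×3/35 = 21, 245×5/35 = 35, 245×3/35 = 21, 245×1/35 = 7.
χ² = (40−21)²/21 + (59−42)²/42 + (6−28)²/28 + (29−28)²/28 + (41−42)²/42 + (10−21)²/21 + (32−35)²/35 + (22−21)²/21 + (6−7)²/7
   = 17.1905 + 6.8810 + 17.2857 + 0.0357 + 0.0238 + 5.7619 + 0.2571 + 0.0476 + 0.1429
Sum = 47.626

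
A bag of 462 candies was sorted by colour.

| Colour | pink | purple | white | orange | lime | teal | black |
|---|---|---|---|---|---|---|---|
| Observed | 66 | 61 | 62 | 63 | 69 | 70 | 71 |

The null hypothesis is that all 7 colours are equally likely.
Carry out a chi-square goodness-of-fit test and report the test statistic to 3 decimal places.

1.515

Expected count for each of the 7 categories: 462/7 = 66.
χ² = (66−66)²/66 + (61−66)²/66 + (62−66)²/66 + (63−66)²/66 + (69−66)²/66 + (70−66)²/66 + (71−66)²/66
   = 0.0000 + 0.3788 + 0.2424 + 0.1364 + 0.1364 + 0.2424 + 0.3788
Sum = 1.515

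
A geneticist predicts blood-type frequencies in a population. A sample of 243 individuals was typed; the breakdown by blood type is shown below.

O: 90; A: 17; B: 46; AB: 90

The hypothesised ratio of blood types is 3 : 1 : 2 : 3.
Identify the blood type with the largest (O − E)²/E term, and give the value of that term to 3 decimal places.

Ratio total = 9. Expected counts: 243×3/9 = 81, 243×1/9 = 27, 243×2/9 = 54, 243×3/9 = 81.
χ² = (90−81)²/81 + (17−27)²/27 + (46−54)²/54 + (90−81)²/81
   = 1.0000 + 3.7037 + 1.1852 + 1.0000
The largest term is for A: 3.704.

A, 3.704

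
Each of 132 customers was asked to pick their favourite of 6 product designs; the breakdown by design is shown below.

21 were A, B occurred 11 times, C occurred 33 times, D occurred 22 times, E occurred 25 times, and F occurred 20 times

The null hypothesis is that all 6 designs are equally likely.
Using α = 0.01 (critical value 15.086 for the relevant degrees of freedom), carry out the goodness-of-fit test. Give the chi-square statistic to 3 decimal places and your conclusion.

Under H₀ each category has probability 1/6, so each expected count is 132/6 = 22.
cat         O        E   (O−E)²/E
A          21       22     0.0455
B          11       22     5.5000
C          33       22     5.5000
D          22       22     0.0000
E          25       22     0.4091
F          20       22     0.1818
Sum = 11.636
df = 5. Since 11.636 < 15.086, we do not reject H₀.

11.636; do not reject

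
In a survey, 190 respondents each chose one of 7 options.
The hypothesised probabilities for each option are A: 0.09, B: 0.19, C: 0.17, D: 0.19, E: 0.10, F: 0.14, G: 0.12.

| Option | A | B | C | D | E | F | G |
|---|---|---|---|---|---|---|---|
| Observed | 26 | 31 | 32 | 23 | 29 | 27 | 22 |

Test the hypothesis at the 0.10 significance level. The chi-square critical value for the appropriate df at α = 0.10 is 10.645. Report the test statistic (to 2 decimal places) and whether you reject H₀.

Expected counts E_i = n·p_i: 190×0.09 = 17.1, 190×0.19 = 36.1, 190×0.17 = 32.3, 190×0.19 = 36.1, 190×0.10 = 19, 190×0.14 = 26.6, 190×0.12 = 22.8.
A: (26 − 17.1)²/17.1 = 79.21/17.1 = 4.632
B: (31 − 36.1)²/36.1 = 26.01/36.1 = 0.720
C: (32 − 32.3)²/32.3 = 0.09/32.3 = 0.003
D: (23 − 36.1)²/36.1 = 171.61/36.1 = 4.754
E: (29 − 19)²/19 = 100/19 = 5.263
F: (27 − 26.6)²/26.6 = 0.16/26.6 = 0.006
G: (22 − 22.8)²/22.8 = 0.64/22.8 = 0.028
Sum = 15.41
df = 6. Since 15.41 > 10.645, we reject H₀.

15.41; reject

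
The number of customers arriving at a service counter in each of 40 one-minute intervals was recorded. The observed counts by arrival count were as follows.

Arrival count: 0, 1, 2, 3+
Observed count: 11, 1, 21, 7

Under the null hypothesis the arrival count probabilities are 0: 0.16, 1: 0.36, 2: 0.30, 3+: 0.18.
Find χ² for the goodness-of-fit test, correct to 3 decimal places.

22.531

Expected counts E_i = n·p_i: 40×0.16 = 6.4, 40×0.36 = 14.4, 40×0.30 = 12, 40×0.18 = 7.2.
0: (11 − 6.4)²/6.4 = 21.16/6.4 = 3.3063
1: (1 − 14.4)²/14.4 = 179.56/14.4 = 12.4694
2: (21 − 12)²/12 = 81/12 = 6.7500
3+: (7 − 7.2)²/7.2 = 0.04/7.2 = 0.0056
Sum = 22.531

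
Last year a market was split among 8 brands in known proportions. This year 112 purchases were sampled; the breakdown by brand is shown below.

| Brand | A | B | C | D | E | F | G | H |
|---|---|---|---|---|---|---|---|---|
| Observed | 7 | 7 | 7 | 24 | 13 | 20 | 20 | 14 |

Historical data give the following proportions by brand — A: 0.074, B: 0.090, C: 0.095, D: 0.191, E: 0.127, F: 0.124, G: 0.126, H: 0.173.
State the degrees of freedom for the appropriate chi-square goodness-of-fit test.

There are k = 8 categories and no parameters were estimated from the data, so df = 8 − 1 = 7.

7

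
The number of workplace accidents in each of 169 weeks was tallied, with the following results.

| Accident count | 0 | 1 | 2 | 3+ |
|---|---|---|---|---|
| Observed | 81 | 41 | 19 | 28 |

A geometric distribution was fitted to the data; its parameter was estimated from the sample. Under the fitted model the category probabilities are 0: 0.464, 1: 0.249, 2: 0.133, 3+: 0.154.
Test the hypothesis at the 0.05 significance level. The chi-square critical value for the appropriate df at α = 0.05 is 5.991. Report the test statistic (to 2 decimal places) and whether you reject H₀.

0.80; do not reject

Expected counts E_i = n·p_i: 169×0.464 = 78.416, 169×0.249 = 42.081, 169×0.133 = 22.477, 169×0.154 = 26.026.
cat         O        E   (O−E)²/E
0          81   78.416      0.085
1          41   42.081      0.028
2          19   22.477      0.538
3+         28   26.026      0.150
Sum = 0.80
df = 2. Since 0.80 < 5.991, we do not reject H₀.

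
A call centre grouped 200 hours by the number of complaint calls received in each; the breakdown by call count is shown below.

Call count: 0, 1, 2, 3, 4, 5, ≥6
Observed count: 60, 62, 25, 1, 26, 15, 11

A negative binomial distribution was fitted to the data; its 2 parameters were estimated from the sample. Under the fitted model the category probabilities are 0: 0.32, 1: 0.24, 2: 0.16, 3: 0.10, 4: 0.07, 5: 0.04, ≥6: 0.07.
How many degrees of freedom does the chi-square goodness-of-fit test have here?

4

There are k = 7 categories and 2 parameters estimated from the data, so df = 7 − 1 − 2 = 4.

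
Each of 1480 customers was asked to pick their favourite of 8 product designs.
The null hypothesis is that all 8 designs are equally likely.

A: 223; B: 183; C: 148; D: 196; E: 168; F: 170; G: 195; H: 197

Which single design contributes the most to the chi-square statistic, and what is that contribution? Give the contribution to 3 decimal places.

Under H₀ each category has probability 1/8, so each expected count is 1480/8 = 185.
A: (223 − 185)²/185 = 1444/185 = 7.8054
B: (183 − 185)²/185 = 4/185 = 0.0216
C: (148 − 185)²/185 = 1369/185 = 7.4000
D: (196 − 185)²/185 = 121/185 = 0.6541
E: (168 − 185)²/185 = 289/185 = 1.5622
F: (170 − 185)²/185 = 225/185 = 1.2162
G: (195 − 185)²/185 = 100/185 = 0.5405
H: (197 − 185)²/185 = 144/185 = 0.7784
The largest term is for A: 7.805.

A, 7.805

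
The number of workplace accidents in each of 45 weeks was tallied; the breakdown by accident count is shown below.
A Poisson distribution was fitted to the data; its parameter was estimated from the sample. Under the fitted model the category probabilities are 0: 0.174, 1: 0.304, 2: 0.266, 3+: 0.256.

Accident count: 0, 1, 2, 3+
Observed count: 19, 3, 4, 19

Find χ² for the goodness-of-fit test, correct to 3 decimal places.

Expected counts E_i = n·p_i: 45×0.174 = 7.83, 45×0.304 = 13.68, 45×0.266 = 11.97, 45×0.256 = 11.52.
0: (19 − 7.83)²/7.83 = 124.7689/7.83 = 15.9347
1: (3 − 13.68)²/13.68 = 114.0624/13.68 = 8.3379
2: (4 − 11.97)²/11.97 = 63.5209/11.97 = 5.3067
3+: (19 − 11.52)²/11.52 = 55.9504/11.52 = 4.8568
Sum = 34.436

34.436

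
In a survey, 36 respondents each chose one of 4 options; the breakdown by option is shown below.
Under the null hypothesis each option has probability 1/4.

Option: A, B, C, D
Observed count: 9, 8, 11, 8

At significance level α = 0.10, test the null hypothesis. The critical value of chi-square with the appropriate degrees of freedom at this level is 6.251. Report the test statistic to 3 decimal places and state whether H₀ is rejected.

0.667; do not reject

Under H₀ each category has probability 1/4, so each expected count is 36/4 = 9.
cat         O        E   (O−E)²/E
A           9        9     0.0000
B           8        9     0.1111
C          11        9     0.4444
D           8        9     0.1111
Sum = 0.667
df = 3. Since 0.667 < 6.251, we do not reject H₀.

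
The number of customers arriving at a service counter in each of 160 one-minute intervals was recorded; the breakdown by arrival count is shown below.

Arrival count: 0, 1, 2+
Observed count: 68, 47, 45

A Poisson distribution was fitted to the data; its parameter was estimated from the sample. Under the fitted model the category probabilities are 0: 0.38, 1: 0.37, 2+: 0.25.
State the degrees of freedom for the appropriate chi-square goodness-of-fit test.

1

There are k = 3 categories and 1 parameter estimated from the data, so df = 3 − 1 − 1 = 1.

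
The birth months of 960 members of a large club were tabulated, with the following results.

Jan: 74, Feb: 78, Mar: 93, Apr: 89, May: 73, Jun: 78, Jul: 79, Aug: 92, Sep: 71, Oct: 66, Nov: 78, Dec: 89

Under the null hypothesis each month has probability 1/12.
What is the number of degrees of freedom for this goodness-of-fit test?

11

There are k = 12 categories and no parameters were estimated from the data, so df = 12 − 1 = 11.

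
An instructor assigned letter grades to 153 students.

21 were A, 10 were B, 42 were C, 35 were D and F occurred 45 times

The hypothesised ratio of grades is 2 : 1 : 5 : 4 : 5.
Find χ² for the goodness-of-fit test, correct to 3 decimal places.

0.839

Ratio total = 17. Expected counts: 153×2/17 = 18, 153×1/17 = 9, 153×5/17 = 45, 153×4/17 = 36, 153×5/17 = 45.
cat         O        E   (O−E)²/E
A          21       18     0.5000
B          10        9     0.1111
C          42       45     0.2000
D          35       36     0.0278
F          45       45     0.0000
Sum = 0.839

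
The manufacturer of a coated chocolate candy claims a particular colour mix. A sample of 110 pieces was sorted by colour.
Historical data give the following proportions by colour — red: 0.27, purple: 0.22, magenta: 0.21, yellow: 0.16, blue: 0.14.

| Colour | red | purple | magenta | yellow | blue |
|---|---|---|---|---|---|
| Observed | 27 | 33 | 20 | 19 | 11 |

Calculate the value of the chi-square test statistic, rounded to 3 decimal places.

5.230

Expected counts E_i = n·p_i: 110×0.27 = 29.7, 110×0.22 = 24.2, 110×0.21 = 23.1, 110×0.16 = 17.6, 110×0.14 = 15.4.
χ² = (27−29.7)²/29.7 + (33−24.2)²/24.2 + (20−23.1)²/23.1 + (19−17.6)²/17.6 + (11−15.4)²/15.4
   = 0.2455 + 3.2000 + 0.4160 + 0.1114 + 1.2571
Sum = 5.230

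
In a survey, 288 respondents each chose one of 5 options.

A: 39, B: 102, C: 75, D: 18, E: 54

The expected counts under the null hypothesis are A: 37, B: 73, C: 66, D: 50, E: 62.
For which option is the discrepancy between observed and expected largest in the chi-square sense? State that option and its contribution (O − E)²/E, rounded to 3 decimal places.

A: (39 − 37)²/37 = 4/37 = 0.1081
B: (102 − 73)²/73 = 841/73 = 11.5205
C: (75 − 66)²/66 = 81/66 = 1.2273
D: (18 − 50)²/50 = 1024/50 = 20.4800
E: (54 − 62)²/62 = 64/62 = 1.0323
The largest term is for D: 20.480.

D, 20.480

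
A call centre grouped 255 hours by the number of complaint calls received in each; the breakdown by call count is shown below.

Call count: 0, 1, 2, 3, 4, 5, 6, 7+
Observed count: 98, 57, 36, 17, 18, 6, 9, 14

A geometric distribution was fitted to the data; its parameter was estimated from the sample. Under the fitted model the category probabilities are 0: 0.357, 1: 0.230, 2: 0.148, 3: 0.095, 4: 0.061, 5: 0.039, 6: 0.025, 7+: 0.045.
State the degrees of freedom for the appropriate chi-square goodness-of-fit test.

6

There are k = 8 categories and 1 parameter estimated from the data, so df = 8 − 1 − 1 = 6.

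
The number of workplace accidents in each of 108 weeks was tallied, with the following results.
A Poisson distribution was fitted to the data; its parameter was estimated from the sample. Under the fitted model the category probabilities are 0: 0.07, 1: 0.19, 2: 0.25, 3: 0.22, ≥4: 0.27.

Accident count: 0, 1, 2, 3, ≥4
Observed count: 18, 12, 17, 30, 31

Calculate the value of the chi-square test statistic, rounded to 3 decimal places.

23.413

Expected counts E_i = n·p_i: 108×0.07 = 7.56, 108×0.19 = 20.52, 108×0.25 = 27, 108×0.22 = 23.76, 108×0.27 = 29.16.
cat         O        E   (O−E)²/E
0          18     7.56    14.4171
1          12    20.52     3.5375
2          17       27     3.7037
3          30    23.76     1.6388
≥4         31    29.16     0.1161
Sum = 23.413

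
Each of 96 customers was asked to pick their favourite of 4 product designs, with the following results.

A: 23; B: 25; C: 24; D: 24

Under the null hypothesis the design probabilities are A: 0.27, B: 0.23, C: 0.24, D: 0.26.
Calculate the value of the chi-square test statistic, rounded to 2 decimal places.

Expected counts E_i = n·p_i: 96×0.27 = 25.92, 96×0.23 = 22.08, 96×0.24 = 23.04, 96×0.26 = 24.96.
A: (23 − 25.92)²/25.92 = 8.5264/25.92 = 0.329
B: (25 − 22.08)²/22.08 = 8.5264/22.08 = 0.386
C: (24 − 23.04)²/23.04 = 0.9216/23.04 = 0.040
D: (24 − 24.96)²/24.96 = 0.9216/24.96 = 0.037
Sum = 0.79

0.79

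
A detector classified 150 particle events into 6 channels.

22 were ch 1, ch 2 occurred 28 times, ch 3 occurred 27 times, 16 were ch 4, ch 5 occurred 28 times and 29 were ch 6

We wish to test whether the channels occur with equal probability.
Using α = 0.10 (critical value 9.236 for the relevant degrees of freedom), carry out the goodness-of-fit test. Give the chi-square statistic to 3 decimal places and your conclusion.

Expected count for each of the 6 categories: 150/6 = 25.
cat         O        E   (O−E)²/E
ch 1       22       25     0.3600
ch 2       28       25     0.3600
ch 3       27       25     0.1600
ch 4       16       25     3.2400
ch 5       28       25     0.3600
ch 6       29       25     0.6400
Sum = 5.120
df = 5. Since 5.120 < 9.236, we do not reject H₀.

5.120; do not reject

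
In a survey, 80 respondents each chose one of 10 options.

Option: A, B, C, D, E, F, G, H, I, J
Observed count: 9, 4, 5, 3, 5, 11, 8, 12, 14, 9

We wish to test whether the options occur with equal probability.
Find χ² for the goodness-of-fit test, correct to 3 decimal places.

Under H₀ each category has probability 1/10, so each expected count is 80/10 = 8.
cat         O        E   (O−E)²/E
A           9        8     0.1250
B           4        8     2.0000
C           5        8     1.1250
D           3        8     3.1250
E           5        8     1.1250
F          11        8     1.1250
G           8        8     0.0000
H          12        8     2.0000
I          14        8     4.5000
J           9        8     0.1250
Sum = 15.250

15.250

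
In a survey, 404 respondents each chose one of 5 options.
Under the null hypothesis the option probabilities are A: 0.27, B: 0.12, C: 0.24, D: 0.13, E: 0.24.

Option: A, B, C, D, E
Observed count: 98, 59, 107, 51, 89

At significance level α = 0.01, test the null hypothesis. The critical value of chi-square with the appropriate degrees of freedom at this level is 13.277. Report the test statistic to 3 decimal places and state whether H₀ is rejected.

Expected counts E_i = n·p_i: 404×0.27 = 109.08, 404×0.12 = 48.48, 404×0.24 = 96.96, 404×0.13 = 52.52, 404×0.24 = 96.96.
A: (98 − 109.08)²/109.08 = 122.7664/109.08 = 1.1255
B: (59 − 48.48)²/48.48 = 110.6704/48.48 = 2.2828
C: (107 − 96.96)²/96.96 = 100.8016/96.96 = 1.0396
D: (51 − 52.52)²/52.52 = 2.3104/52.52 = 0.0440
E: (89 − 96.96)²/96.96 = 63.3616/96.96 = 0.6535
Sum = 5.145
df = 4. Since 5.145 < 13.277, we do not reject H₀.

5.145; do not reject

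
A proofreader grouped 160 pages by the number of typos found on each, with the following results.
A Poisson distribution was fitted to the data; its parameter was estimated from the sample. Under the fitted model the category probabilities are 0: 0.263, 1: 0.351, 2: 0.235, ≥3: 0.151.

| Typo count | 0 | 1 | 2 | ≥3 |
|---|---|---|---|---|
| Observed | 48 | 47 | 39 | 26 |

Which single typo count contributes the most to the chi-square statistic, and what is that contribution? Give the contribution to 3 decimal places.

Expected counts E_i = n·p_i: 160×0.263 = 42.08, 160×0.351 = 56.16, 160×0.235 = 37.6, 160×0.151 = 24.16.
cat         O        E   (O−E)²/E
0          48    42.08     0.8329
1          47    56.16     1.4940
2          39     37.6     0.0521
≥3         26    24.16     0.1401
The largest term is for 1: 1.494.

1, 1.494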